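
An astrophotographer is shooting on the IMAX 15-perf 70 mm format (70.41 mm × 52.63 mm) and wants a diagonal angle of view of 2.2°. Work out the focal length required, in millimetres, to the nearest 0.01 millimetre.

2289.10 mm

Sensor diagonal = √(70.41² + 52.63²) = √7727.4850 ≈ 87.9061 mm.
From α = 2·arctan(d/2f) we get f = d / (2·tan(α/2)).
With d = 87.9061 mm and α/2 = 1.1°, tan(α/2) ≈ 0.01920, so f ≈ 87.9061 / 0.03840 ≈ 2289.1048 mm.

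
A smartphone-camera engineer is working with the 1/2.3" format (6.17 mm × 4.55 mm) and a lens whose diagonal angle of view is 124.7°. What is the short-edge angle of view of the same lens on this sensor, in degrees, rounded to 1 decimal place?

Sensor diagonal = √(6.17² + 4.55²) = √58.7714 ≈ 7.6663 mm.
From the diagonal AOV: f = 7.6663 / (2·tan(62.35°)) = 7.6663 / 3.81753 ≈ 2.0082 mm.
Short-edge AOV = 2·arctan(4.55 / (2 × 2.0082)) = 2·arctan(1.13287) ≈ 97.1295°.

97.1°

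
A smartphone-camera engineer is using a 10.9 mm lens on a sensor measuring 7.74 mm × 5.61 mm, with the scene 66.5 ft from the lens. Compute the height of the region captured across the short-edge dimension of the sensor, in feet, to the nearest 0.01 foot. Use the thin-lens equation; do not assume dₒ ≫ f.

34.21 ft

dₒ: 66.5 ft × 304.8 mm/ft = 20269.20 mm.
Similar triangles through the lens centre give W/dₒ = h/dᵢ; with 1/f = 1/dₒ + 1/dᵢ this gives W = h·(dₒ − f)/f.
W = 5.61 mm × (20269.2 − 10.9) / 10.9 = 5.61 × 1858.5596 ≈ 10426.519 mm = 10426.519/304.8 ft = 34.2077 ft.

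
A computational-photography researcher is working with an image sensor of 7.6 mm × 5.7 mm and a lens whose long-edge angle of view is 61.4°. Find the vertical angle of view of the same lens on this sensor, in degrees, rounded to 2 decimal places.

48.01°

From the long-edge AOV: f = 7.6 / (2·tan(30.7°)) = 7.6 / 1.18751 ≈ 6.3999 mm.
Vertical AOV = 2·arctan(5.7 / (2 × 6.3999)) = 2·arctan(0.44532) ≈ 48.0085°.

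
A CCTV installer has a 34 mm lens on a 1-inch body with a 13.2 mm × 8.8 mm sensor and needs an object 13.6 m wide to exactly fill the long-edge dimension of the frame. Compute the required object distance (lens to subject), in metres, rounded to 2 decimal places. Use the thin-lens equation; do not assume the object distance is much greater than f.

35.06 m

W: 13.6 m = 13600 mm.
Magnification m = w/W = dᵢ/dₒ; combined with 1/f = 1/dₒ + 1/dᵢ this gives dₒ = f·(1 + W/w).
dₒ = 34 mm × (1 + 13600/13.2) = 34 × 1031.3030 ≈ 35064.303 mm = 35.0643 m.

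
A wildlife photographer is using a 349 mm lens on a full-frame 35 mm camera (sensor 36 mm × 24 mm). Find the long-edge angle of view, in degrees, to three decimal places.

5.905°

Angle of view α = 2·arctan(w/2f) with w = 36 mm and f = 349 mm.
w/2f = 0.05158; arctan(0.05158) ≈ 2.9525°, so α ≈ 5.9049°.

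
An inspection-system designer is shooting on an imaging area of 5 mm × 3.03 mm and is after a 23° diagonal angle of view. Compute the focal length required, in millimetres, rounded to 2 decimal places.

14.37 mm

Sensor diagonal = √(5² + 3.03²) = √34.1809 ≈ 5.8464 mm.
From α = 2·arctan(d/2f) we get f = d / (2·tan(α/2)).
With d = 5.8464 mm and α/2 = 11.5°, tan(α/2) ≈ 0.20345, so f ≈ 5.8464 / 0.40690 ≈ 14.3681 mm.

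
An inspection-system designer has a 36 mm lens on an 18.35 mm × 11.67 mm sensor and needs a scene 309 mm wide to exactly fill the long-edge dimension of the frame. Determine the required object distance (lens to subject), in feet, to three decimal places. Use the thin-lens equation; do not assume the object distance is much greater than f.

2.107 ft

Magnification m = w/W = dᵢ/dₒ; combined with 1/f = 1/dₒ + 1/dᵢ this gives dₒ = f·(1 + W/w).
dₒ = 36 mm × (1 + 309/18.35) = 36 × 17.8392 ≈ 642.213 mm = 642.213/304.8 ft = 2.107 ft.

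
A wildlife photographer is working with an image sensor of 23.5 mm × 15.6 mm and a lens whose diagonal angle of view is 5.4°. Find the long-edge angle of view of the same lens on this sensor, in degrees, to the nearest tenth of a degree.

Sensor diagonal = √(23.5² + 15.6²) = √795.6100 ≈ 28.2066 mm.
From the diagonal AOV: f = 28.2066 / (2·tan(2.7°)) = 28.2066 / 0.09432 ≈ 299.0593 mm.
Long-edge AOV = 2·arctan(23.5 / (2 × 299.0593)) = 2·arctan(0.03929) ≈ 4.5000°.

4.5°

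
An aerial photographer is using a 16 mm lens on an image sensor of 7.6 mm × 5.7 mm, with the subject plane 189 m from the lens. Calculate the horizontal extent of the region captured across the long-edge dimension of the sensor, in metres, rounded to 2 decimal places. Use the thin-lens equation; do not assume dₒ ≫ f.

89.77 m

dₒ: 189 m = 189000 mm.
Similar triangles through the lens centre give W/dₒ = w/dᵢ; with 1/f = 1/dₒ + 1/dᵢ this gives W = w·(dₒ − f)/f.
W = 7.6 mm × (189000 − 16) / 16 = 7.6 × 11811.5000 ≈ 89767.400 mm = 89.7674 m.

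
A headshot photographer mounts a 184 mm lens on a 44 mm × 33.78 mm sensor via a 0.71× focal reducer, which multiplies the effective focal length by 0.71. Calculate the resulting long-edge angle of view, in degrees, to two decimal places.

Effective focal length f = 184 × 0.71 = 130.64 mm.
α = 2·arctan(44 / (2 × 130.64)) = 2·arctan(0.16840) ≈ 19.1180°.

19.12°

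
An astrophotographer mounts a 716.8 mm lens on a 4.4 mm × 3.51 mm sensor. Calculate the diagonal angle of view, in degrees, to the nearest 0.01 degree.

Sensor diagonal = √(4.4² + 3.51²) = √31.6801 ≈ 5.6285 mm.
Angle of view α = 2·arctan(d/2f) with d = 5.6285 mm and f = 716.8 mm.
d/2f = 0.00393; arctan(0.00393) ≈ 0.2249°, so α ≈ 0.4499°.

0.45°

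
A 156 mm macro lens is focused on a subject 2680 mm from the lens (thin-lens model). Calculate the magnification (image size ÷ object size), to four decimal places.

0.0618×

Thin lens: 1/f = 1/dₒ + 1/dᵢ → 1/dᵢ = 1/156 − 1/2680 = 0.0060371 mm⁻¹, so dᵢ ≈ 165.6418 mm.
Magnification m = dᵢ/dₒ = 165.6418/2680 ≈ 0.06181.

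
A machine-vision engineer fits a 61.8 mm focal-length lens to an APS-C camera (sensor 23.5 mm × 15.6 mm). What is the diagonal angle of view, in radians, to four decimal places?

0.4487 rad

Sensor diagonal = √(23.5² + 15.6²) = √795.6100 ≈ 28.2066 mm.
Angle of view α = 2·arctan(d/2f) with d = 28.2066 mm and f = 61.8 mm.
d/2f = 0.22821; arctan(0.22821) ≈ 0.2244 rad, so α ≈ 0.4487 rad.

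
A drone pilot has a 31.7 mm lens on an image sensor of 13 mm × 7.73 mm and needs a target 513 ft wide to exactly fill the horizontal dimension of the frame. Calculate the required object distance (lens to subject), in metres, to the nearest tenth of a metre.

W: 513 ft × 304.8 mm/ft = 156362.39 mm.
Magnification m = w/W = dᵢ/dₒ; combined with 1/f = 1/dₒ + 1/dᵢ this gives dₒ = f·(1 + W/w).
dₒ = 31.7 mm × (1 + 156362/13) = 31.7 × 12028.8765 ≈ 381315.386 mm = 381.315 m.

381.3 m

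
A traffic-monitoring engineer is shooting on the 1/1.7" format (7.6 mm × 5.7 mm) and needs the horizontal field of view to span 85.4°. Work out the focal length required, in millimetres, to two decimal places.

From α = 2·arctan(w/2f) we get f = w / (2·tan(α/2)).
With w = 7.6 mm and α/2 = 42.7°, tan(α/2) ≈ 0.92277, so f ≈ 7.6 / 1.84555 ≈ 4.1180 mm.

4.12 mm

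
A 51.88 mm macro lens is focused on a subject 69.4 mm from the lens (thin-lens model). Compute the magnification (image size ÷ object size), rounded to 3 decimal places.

Thin lens: 1/f = 1/dₒ + 1/dᵢ → 1/dᵢ = 1/51.88 − 1/69.4 = 0.0048660 mm⁻¹, so dᵢ ≈ 205.5064 mm.
Magnification m = dᵢ/dₒ = 205.5064/69.4 ≈ 2.96119.

2.961×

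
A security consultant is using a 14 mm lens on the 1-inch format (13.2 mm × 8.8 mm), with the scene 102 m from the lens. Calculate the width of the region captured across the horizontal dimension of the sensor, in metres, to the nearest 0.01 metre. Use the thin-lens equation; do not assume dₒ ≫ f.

96.16 m

dₒ: 102 m = 102000 mm.
Similar triangles through the lens centre give W/dₒ = w/dᵢ; with 1/f = 1/dₒ + 1/dᵢ this gives W = w·(dₒ − f)/f.
W = 13.2 mm × (102000 − 14) / 14 = 13.2 × 7284.7143 ≈ 96158.229 mm = 96.1582 m.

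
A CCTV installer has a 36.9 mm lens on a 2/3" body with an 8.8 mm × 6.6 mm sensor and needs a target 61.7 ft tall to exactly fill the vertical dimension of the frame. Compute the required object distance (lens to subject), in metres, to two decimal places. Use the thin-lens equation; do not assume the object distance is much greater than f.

105.18 m

W: 61.7 ft × 304.8 mm/ft = 18806.16 mm.
Magnification m = h/W = dᵢ/dₒ; combined with 1/f = 1/dₒ + 1/dᵢ this gives dₒ = f·(1 + W/h).
dₒ = 36.9 mm × (1 + 18806.2/6.6) = 36.9 × 2850.4181 ≈ 105180.428 mm = 105.18 m.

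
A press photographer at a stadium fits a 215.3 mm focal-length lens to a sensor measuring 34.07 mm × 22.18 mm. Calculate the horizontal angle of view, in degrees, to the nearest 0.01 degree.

Angle of view α = 2·arctan(w/2f) with w = 34.07 mm and f = 215.3 mm.
w/2f = 0.07912; arctan(0.07912) ≈ 4.5239°, so α ≈ 9.0479°.

9.05°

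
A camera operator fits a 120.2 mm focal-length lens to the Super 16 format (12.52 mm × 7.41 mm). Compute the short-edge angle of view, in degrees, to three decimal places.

3.531°

Angle of view α = 2·arctan(h/2f) with h = 7.41 mm and f = 120.2 mm.
h/2f = 0.03082; arctan(0.03082) ≈ 1.7655°, so α ≈ 3.5310°.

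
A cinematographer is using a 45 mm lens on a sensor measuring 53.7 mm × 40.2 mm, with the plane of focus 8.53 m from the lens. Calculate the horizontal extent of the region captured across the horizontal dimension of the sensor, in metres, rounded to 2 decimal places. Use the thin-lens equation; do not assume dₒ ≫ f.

10.13 m

dₒ: 8.53 m = 8530 mm.
Similar triangles through the lens centre give W/dₒ = w/dᵢ; with 1/f = 1/dₒ + 1/dᵢ this gives W = w·(dₒ − f)/f.
W = 53.7 mm × (8530 − 45) / 45 = 53.7 × 188.5556 ≈ 10125.433 mm = 10.1254 m.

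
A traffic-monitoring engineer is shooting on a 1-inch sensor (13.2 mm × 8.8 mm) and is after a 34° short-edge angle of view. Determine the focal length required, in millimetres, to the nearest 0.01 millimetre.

From α = 2·arctan(h/2f) we get f = h / (2·tan(α/2)).
With h = 8.8 mm and α/2 = 17°, tan(α/2) ≈ 0.30573, so f ≈ 8.8 / 0.61146 ≈ 14.3918 mm.

14.39 mm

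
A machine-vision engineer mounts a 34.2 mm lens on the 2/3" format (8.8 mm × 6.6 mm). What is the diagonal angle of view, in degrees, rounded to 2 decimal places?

18.27°

Sensor diagonal = √(8.8² + 6.6²) = √121.0000 ≈ 11.0000 mm.
Angle of view α = 2·arctan(d/2f) with d = 11.0000 mm and f = 34.2 mm.
d/2f = 0.16082; arctan(0.16082) ≈ 9.1360°, so α ≈ 18.2720°.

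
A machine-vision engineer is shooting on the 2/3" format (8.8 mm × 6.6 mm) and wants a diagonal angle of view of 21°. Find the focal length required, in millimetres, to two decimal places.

29.68 mm

Sensor diagonal = √(8.8² + 6.6²) = √121.0000 ≈ 11.0000 mm.
From α = 2·arctan(d/2f) we get f = d / (2·tan(α/2)).
With d = 11.0000 mm and α/2 = 10.5°, tan(α/2) ≈ 0.18534, so f ≈ 11.0000 / 0.37068 ≈ 29.6753 mm.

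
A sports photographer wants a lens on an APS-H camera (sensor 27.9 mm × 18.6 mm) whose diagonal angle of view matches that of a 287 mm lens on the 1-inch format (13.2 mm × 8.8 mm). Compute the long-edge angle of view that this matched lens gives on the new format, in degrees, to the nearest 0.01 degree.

Sensor diagonal = √(13.2² + 8.8²) = √251.6800 ≈ 15.8644 mm.
Sensor diagonal = √(27.9² + 18.6²) = √1124.3700 ≈ 33.5316 mm.
Equal diagonal AOV ⇒ f₂ = f₁ · 33.5316/15.8644 = 287 × 2.11364 ≈ 606.6136 mm.
Long-edge AOV on the new format = 2·arctan(27.9 / (2 × 606.6136)) = 2·arctan(0.02300) ≈ 2.6347°.

2.63°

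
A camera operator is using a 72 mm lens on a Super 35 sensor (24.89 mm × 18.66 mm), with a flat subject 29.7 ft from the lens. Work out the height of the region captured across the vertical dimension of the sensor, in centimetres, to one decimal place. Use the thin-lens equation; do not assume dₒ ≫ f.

232.7 cm

dₒ: 29.7 ft × 304.8 mm/ft = 9052.56 mm.
Similar triangles through the lens centre give W/dₒ = h/dᵢ; with 1/f = 1/dₒ + 1/dᵢ this gives W = h·(dₒ − f)/f.
W = 18.66 mm × (9052.56 − 72) / 72 = 18.66 × 124.7300 ≈ 2327.462 mm = 232.746 cm.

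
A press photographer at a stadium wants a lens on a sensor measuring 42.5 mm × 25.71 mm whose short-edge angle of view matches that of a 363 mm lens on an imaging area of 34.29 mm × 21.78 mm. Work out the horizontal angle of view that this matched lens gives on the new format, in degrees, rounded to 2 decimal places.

5.68°

Equal short-edge AOV ⇒ f₂ = f₁ · 25.71/21.78 = 363 × 1.18044 ≈ 428.5000 mm.
Horizontal AOV on the new format = 2·arctan(42.5 / (2 × 428.5000)) = 2·arctan(0.04959) ≈ 5.6781°.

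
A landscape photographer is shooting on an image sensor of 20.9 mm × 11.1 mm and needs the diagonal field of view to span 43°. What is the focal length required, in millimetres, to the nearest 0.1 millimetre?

30.0 mm

Sensor diagonal = √(20.9² + 11.1²) = √560.0200 ≈ 23.6647 mm.
From α = 2·arctan(d/2f) we get f = d / (2·tan(α/2)).
With d = 23.6647 mm and α/2 = 21.5°, tan(α/2) ≈ 0.39391, so f ≈ 23.6647 / 0.78782 ≈ 30.0382 mm.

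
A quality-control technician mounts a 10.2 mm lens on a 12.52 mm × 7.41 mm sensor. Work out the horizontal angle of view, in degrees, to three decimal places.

Angle of view α = 2·arctan(w/2f) with w = 12.52 mm and f = 10.2 mm.
w/2f = 0.61373; arctan(0.61373) ≈ 31.5385°, so α ≈ 63.0770°.

63.077°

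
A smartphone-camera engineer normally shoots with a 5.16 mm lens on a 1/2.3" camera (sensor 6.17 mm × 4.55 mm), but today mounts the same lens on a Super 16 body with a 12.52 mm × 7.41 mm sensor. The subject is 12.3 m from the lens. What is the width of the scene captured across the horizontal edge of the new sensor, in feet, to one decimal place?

The focal length stays 5.16 mm; the relevant sensor dimension is now w = 12.52 mm. Object distance dₒ = 12.3 m = 12300 mm.
Thin-lens field width W = w·(dₒ − f)/f = 12.52 × (12300 − 5.16)/5.16 ≈ 29831.666 mm = 29831.666/304.8 ft = 97.8729 ft.

97.9 ft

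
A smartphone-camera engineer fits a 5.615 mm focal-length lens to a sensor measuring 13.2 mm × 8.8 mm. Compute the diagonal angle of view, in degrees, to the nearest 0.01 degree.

Sensor diagonal = √(13.2² + 8.8²) = √251.6800 ≈ 15.8644 mm.
Angle of view α = 2·arctan(d/2f) with d = 15.8644 mm and f = 5.615 mm.
d/2f = 1.41268; arctan(1.41268) ≈ 54.7063°, so α ≈ 109.4127°.

109.41°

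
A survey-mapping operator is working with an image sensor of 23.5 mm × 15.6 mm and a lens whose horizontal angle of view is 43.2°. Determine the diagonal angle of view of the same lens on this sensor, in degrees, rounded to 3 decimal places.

50.836°

From the horizontal AOV: f = 23.5 / (2·tan(21.6°)) = 23.5 / 0.79186 ≈ 29.6771 mm.
Sensor diagonal = √(23.5² + 15.6²) = √795.6100 ≈ 28.2066 mm.
Diagonal AOV = 2·arctan(28.2066 / (2 × 29.6771)) = 2·arctan(0.47522) ≈ 50.8364°.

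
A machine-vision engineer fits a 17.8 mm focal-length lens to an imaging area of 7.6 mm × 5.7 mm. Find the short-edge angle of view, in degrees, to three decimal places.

18.193°

Angle of view α = 2·arctan(h/2f) with h = 5.7 mm and f = 17.8 mm.
h/2f = 0.16011; arctan(0.16011) ≈ 9.0966°, so α ≈ 18.1931°.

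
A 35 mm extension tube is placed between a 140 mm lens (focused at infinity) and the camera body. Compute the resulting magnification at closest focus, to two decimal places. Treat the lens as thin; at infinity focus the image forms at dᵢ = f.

The tube moves the image plane from f to f + e, so dᵢ = 140 + 35 = 175 mm. Focus is achieved when 1/f = 1/dₒ + 1/dᵢ, giving dₒ = 1/(1/f − 1/(f+e)).
Magnification m = dᵢ/dₒ = (f+e)·(1/f − 1/(f+e)) = e/f = 35/140 ≈ 0.2500.

0.25×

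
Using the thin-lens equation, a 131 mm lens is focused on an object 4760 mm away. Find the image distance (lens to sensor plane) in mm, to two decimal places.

1/dᵢ = 1/f − 1/dₒ = 1/131 − 1/4760 = 0.0074235 mm⁻¹.
dᵢ = 1/0.0074235 ≈ 134.7073 mm.

134.71 mm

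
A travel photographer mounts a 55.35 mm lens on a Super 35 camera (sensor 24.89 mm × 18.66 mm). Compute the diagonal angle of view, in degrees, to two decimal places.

31.39°

Sensor diagonal = √(24.89² + 18.66²) = √967.7077 ≈ 31.1080 mm.
Angle of view α = 2·arctan(d/2f) with d = 31.1080 mm and f = 55.35 mm.
d/2f = 0.28101; arctan(0.28101) ≈ 15.6960°, so α ≈ 31.3920°.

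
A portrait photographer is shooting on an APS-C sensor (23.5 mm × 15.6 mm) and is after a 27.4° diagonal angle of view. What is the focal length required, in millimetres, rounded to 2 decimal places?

57.85 mm

Sensor diagonal = √(23.5² + 15.6²) = √795.6100 ≈ 28.2066 mm.
From α = 2·arctan(d/2f) we get f = d / (2·tan(α/2)).
With d = 28.2066 mm and α/2 = 13.7°, tan(α/2) ≈ 0.24377, so f ≈ 28.2066 / 0.48755 ≈ 57.8540 mm.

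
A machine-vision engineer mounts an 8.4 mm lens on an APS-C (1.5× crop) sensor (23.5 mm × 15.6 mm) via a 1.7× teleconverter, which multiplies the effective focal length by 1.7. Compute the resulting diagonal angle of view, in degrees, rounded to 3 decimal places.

89.287°

Effective focal length f = 8.4 × 1.7 = 14.28 mm.
Sensor diagonal = √(23.5² + 15.6²) = √795.6100 ≈ 28.2066 mm.
α = 2·arctan(28.207 / (2 × 14.28)) = 2·arctan(0.98762) ≈ 89.2865°.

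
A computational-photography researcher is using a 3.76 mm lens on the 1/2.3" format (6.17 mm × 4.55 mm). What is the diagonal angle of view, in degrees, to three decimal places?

Sensor diagonal = √(6.17² + 4.55²) = √58.7714 ≈ 7.6663 mm.
Angle of view α = 2·arctan(d/2f) with d = 7.6663 mm and f = 3.76 mm.
d/2f = 1.01945; arctan(1.01945) ≈ 45.5518°, so α ≈ 91.1035°.

91.104°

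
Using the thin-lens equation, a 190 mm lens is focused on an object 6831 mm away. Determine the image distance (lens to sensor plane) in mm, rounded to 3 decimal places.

195.436 mm

1/dᵢ = 1/f − 1/dₒ = 1/190 − 1/6831 = 0.0051168 mm⁻¹.
dᵢ = 1/0.0051168 ≈ 195.4359 mm.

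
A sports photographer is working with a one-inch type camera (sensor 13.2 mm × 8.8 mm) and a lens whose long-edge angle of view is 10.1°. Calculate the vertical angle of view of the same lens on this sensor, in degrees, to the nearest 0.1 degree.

6.7°

From the long-edge AOV: f = 13.2 / (2·tan(5.05°)) = 13.2 / 0.17674 ≈ 74.6876 mm.
Vertical AOV = 2·arctan(8.8 / (2 × 74.6876)) = 2·arctan(0.05891) ≈ 6.7430°.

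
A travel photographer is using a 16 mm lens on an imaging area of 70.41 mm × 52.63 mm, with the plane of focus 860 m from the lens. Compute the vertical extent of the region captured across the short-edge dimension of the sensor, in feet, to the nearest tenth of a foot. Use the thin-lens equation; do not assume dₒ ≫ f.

9280.9 ft

dₒ: 860 m = 860000 mm.
Similar triangles through the lens centre give W/dₒ = h/dᵢ; with 1/f = 1/dₒ + 1/dᵢ this gives W = h·(dₒ − f)/f.
W = 52.63 mm × (860000 − 16) / 16 = 52.63 × 53749.0000 ≈ 2828809.870 mm = 2828809.870/304.8 ft = 9280.87 ft.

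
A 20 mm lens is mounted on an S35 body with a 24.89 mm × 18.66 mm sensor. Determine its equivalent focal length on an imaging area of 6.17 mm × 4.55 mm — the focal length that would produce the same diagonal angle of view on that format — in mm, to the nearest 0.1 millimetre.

4.9 mm

Sensor diagonal = √(24.89² + 18.66²) = √967.7077 ≈ 31.1080 mm.
Sensor diagonal = √(6.17² + 4.55²) = √58.7714 ≈ 7.6663 mm.
Equal angle of view means equal diagonal/f ratio, so f₂ = f₁ · (diagonal₂/diagonal₁) = 20 × 7.6663/31.1080.
f₂ = 20 × 0.24644 ≈ 4.929 mm.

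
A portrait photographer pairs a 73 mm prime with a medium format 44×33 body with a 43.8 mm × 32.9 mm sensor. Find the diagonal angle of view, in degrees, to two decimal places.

41.13°

Sensor diagonal = √(43.8² + 32.9²) = √3000.8500 ≈ 54.7800 mm.
Angle of view α = 2·arctan(d/2f) with d = 54.7800 mm and f = 73 mm.
d/2f = 0.37521; arctan(0.37521) ≈ 20.5664°, so α ≈ 41.1327°.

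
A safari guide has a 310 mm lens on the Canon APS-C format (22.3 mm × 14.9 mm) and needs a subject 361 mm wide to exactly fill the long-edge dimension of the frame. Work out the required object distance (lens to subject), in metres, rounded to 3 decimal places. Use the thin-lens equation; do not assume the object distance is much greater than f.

Magnification m = w/W = dᵢ/dₒ; combined with 1/f = 1/dₒ + 1/dᵢ this gives dₒ = f·(1 + W/w).
dₒ = 310 mm × (1 + 361/22.3) = 310 × 17.1883 ≈ 5328.386 mm = 5.32839 m.

5.328 m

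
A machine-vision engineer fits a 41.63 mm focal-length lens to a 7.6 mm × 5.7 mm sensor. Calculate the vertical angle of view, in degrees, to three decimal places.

Angle of view α = 2·arctan(h/2f) with h = 5.7 mm and f = 41.63 mm.
h/2f = 0.06846; arctan(0.06846) ≈ 3.9164°, so α ≈ 7.8327°.

7.833°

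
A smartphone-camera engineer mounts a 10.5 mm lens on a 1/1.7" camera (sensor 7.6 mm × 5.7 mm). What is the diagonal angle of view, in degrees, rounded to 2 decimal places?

48.68°

Sensor diagonal = √(7.6² + 5.7²) = √90.2500 ≈ 9.5000 mm.
Angle of view α = 2·arctan(d/2f) with d = 9.5000 mm and f = 10.5 mm.
d/2f = 0.45238; arctan(0.45238) ≈ 24.3411°, so α ≈ 48.6822°.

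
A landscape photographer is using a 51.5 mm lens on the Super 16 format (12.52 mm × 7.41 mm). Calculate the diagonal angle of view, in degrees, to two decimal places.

Sensor diagonal = √(12.52² + 7.41²) = √211.6585 ≈ 14.5485 mm.
Angle of view α = 2·arctan(d/2f) with d = 14.5485 mm and f = 51.5 mm.
d/2f = 0.14125; arctan(0.14125) ≈ 8.0397°, so α ≈ 16.0794°.

16.08°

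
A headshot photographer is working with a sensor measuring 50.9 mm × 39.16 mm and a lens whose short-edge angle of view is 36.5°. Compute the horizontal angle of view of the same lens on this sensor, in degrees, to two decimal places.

46.40°

From the short-edge AOV: f = 39.16 / (2·tan(18.25°)) = 39.16 / 0.65950 ≈ 59.3782 mm.
Horizontal AOV = 2·arctan(50.9 / (2 × 59.3782)) = 2·arctan(0.42861) ≈ 46.4008°.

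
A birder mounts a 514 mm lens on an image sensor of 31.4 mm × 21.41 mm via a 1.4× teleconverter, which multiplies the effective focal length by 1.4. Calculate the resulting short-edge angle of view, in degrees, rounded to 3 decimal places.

1.705°

Effective focal length f = 514 × 1.4 = 719.6 mm.
α = 2·arctan(21.41 / (2 × 719.6)) = 2·arctan(0.01488) ≈ 1.7046°.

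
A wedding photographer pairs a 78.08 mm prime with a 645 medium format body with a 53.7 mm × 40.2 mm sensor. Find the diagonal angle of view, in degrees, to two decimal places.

46.49°

Sensor diagonal = √(53.7² + 40.2²) = √4499.7300 ≈ 67.0800 mm.
Angle of view α = 2·arctan(d/2f) with d = 67.0800 mm and f = 78.08 mm.
d/2f = 0.42956; arctan(0.42956) ≈ 23.2464°, so α ≈ 46.4928°.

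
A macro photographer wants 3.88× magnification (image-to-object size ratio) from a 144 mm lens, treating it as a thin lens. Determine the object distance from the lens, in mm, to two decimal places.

With m = dᵢ/dₒ and 1/f = 1/dₒ + 1/dᵢ, substituting dᵢ = m·dₒ gives 1/f = (1 + 1/m)/dₒ, hence dₒ = f·(1 + 1/m).
dₒ = 144 × (1 + 1/3.88) = 144 × 1.25773 ≈ 181.113 mm.

181.11 mm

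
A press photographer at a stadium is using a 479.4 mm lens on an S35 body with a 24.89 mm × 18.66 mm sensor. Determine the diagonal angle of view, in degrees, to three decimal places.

3.717°

Sensor diagonal = √(24.89² + 18.66²) = √967.7077 ≈ 31.1080 mm.
Angle of view α = 2·arctan(d/2f) with d = 31.1080 mm and f = 479.4 mm.
d/2f = 0.03244; arctan(0.03244) ≈ 1.8583°, so α ≈ 3.7166°.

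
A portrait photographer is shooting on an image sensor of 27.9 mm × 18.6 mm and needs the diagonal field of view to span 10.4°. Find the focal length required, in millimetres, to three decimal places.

Sensor diagonal = √(27.9² + 18.6²) = √1124.3700 ≈ 33.5316 mm.
From α = 2·arctan(d/2f) we get f = d / (2·tan(α/2)).
With d = 33.5316 mm and α/2 = 5.2°, tan(α/2) ≈ 0.09101, so f ≈ 33.5316 / 0.18201 ≈ 184.2253 mm.

184.225 mm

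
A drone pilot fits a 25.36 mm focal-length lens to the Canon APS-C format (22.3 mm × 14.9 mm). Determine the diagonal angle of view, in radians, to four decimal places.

0.9728 rad

Sensor diagonal = √(22.3² + 14.9²) = √719.3000 ≈ 26.8198 mm.
Angle of view α = 2·arctan(d/2f) with d = 26.8198 mm and f = 25.36 mm.
d/2f = 0.52878; arctan(0.52878) ≈ 0.4864 rad, so α ≈ 0.9728 rad.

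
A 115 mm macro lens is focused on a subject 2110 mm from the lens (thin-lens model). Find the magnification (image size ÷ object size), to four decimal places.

0.0576×

Thin lens: 1/f = 1/dₒ + 1/dᵢ → 1/dᵢ = 1/115 − 1/2110 = 0.0082217 mm⁻¹, so dᵢ ≈ 121.6291 mm.
Magnification m = dᵢ/dₒ = 121.6291/2110 ≈ 0.05764.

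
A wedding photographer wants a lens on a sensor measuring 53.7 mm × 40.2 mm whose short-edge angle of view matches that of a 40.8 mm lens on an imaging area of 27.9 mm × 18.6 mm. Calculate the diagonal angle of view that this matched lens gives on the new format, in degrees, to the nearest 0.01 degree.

Equal short-edge AOV ⇒ f₂ = f₁ · 40.2/18.6 = 40.8 × 2.16129 ≈ 88.1806 mm.
Sensor diagonal = √(53.7² + 40.2²) = √4499.7300 ≈ 67.0800 mm.
Diagonal AOV on the new format = 2·arctan(67.0800 / (2 × 88.1806)) = 2·arctan(0.38036) ≈ 41.6492°.

41.65°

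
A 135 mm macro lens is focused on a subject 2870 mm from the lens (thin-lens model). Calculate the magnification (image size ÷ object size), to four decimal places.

Thin lens: 1/f = 1/dₒ + 1/dᵢ → 1/dᵢ = 1/135 − 1/2870 = 0.0070590 mm⁻¹, so dᵢ ≈ 141.6636 mm.
Magnification m = dᵢ/dₒ = 141.6636/2870 ≈ 0.04936.

0.0494×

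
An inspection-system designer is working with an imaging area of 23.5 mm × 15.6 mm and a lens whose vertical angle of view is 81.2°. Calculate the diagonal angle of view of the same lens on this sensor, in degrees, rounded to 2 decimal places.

114.33°

From the vertical AOV: f = 15.6 / (2·tan(40.6°)) = 15.6 / 1.71421 ≈ 9.1004 mm.
Sensor diagonal = √(23.5² + 15.6²) = √795.6100 ≈ 28.2066 mm.
Diagonal AOV = 2·arctan(28.2066 / (2 × 9.1004)) = 2·arctan(1.54974) ≈ 114.3342°.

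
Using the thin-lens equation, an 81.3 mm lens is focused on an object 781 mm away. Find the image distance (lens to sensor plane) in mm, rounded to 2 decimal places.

90.75 mm

1/dᵢ = 1/f − 1/dₒ = 1/81.3 − 1/781 = 0.0110197 mm⁻¹.
dᵢ = 1/0.0110197 ≈ 90.7465 mm.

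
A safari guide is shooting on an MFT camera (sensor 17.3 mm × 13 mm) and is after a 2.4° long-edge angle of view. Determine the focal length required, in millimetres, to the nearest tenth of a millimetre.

412.9 mm

From α = 2·arctan(w/2f) we get f = w / (2·tan(α/2)).
With w = 17.3 mm and α/2 = 1.2°, tan(α/2) ≈ 0.02095, so f ≈ 17.3 / 0.04189 ≈ 412.9467 mm.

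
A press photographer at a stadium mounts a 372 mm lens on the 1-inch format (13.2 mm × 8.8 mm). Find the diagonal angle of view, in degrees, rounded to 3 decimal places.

2.443°

Sensor diagonal = √(13.2² + 8.8²) = √251.6800 ≈ 15.8644 mm.
Angle of view α = 2·arctan(d/2f) with d = 15.8644 mm and f = 372 mm.
d/2f = 0.02132; arctan(0.02132) ≈ 1.2215°, so α ≈ 2.4431°.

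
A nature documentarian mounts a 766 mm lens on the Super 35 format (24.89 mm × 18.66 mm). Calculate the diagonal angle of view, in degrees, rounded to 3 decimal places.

2.327°

Sensor diagonal = √(24.89² + 18.66²) = √967.7077 ≈ 31.1080 mm.
Angle of view α = 2·arctan(d/2f) with d = 31.1080 mm and f = 766 mm.
d/2f = 0.02031; arctan(0.02031) ≈ 1.1633°, so α ≈ 2.3265°.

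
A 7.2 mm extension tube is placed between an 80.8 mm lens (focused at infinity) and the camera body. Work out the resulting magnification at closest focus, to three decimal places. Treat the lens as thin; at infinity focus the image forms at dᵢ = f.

The tube moves the image plane from f to f + e, so dᵢ = 80.8 + 7.2 = 88 mm. Focus is achieved when 1/f = 1/dₒ + 1/dᵢ, giving dₒ = 1/(1/f − 1/(f+e)).
Magnification m = dᵢ/dₒ = (f+e)·(1/f − 1/(f+e)) = e/f = 7.2/80.8 ≈ 0.0891.

0.089×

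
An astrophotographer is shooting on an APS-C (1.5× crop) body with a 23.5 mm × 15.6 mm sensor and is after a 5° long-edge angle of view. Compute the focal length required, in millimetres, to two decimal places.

269.12 mm

From α = 2·arctan(w/2f) we get f = w / (2·tan(α/2)).
With w = 23.5 mm and α/2 = 2.5°, tan(α/2) ≈ 0.04366, so f ≈ 23.5 / 0.08732 ≈ 269.1192 mm.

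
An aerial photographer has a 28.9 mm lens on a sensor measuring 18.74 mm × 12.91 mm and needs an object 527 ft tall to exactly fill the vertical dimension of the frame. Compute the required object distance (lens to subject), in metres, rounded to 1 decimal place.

359.6 m

W: 527 ft × 304.8 mm/ft = 160629.59 mm.
Magnification m = h/W = dᵢ/dₒ; combined with 1/f = 1/dₒ + 1/dᵢ this gives dₒ = f·(1 + W/h).
dₒ = 28.9 mm × (1 + 160630/12.91) = 28.9 × 12443.2614 ≈ 359610.255 mm = 359.61 m.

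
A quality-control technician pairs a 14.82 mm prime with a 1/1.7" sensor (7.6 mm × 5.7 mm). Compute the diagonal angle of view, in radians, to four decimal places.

0.6203 rad

Sensor diagonal = √(7.6² + 5.7²) = √90.2500 ≈ 9.5000 mm.
Angle of view α = 2·arctan(d/2f) with d = 9.5000 mm and f = 14.82 mm.
d/2f = 0.32051; arctan(0.32051) ≈ 0.3102 rad, so α ≈ 0.6203 rad.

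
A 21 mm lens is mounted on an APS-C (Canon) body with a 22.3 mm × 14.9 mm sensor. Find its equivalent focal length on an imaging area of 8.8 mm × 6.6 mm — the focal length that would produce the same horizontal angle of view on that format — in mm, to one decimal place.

8.3 mm

Equal angle of view means equal width/f ratio, so f₂ = f₁ · (width₂/width₁) = 21 × 8.8/22.3.
f₂ = 21 × 0.39462 ≈ 8.287 mm.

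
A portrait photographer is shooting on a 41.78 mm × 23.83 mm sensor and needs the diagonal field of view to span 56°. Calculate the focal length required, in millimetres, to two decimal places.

Sensor diagonal = √(41.78² + 23.83²) = √2313.4373 ≈ 48.0982 mm.
From α = 2·arctan(d/2f) we get f = d / (2·tan(α/2)).
With d = 48.0982 mm and α/2 = 28°, tan(α/2) ≈ 0.53171, so f ≈ 48.0982 / 1.06342 ≈ 45.2298 mm.

45.23 mm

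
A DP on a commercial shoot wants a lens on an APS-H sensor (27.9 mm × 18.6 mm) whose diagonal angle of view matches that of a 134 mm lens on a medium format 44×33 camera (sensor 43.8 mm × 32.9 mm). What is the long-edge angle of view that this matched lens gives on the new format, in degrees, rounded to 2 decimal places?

19.30°

Sensor diagonal = √(43.8² + 32.9²) = √3000.8500 ≈ 54.7800 mm.
Sensor diagonal = √(27.9² + 18.6²) = √1124.3700 ≈ 33.5316 mm.
Equal diagonal AOV ⇒ f₂ = f₁ · 33.5316/54.7800 = 134 × 0.61211 ≈ 82.0233 mm.
Long-edge AOV on the new format = 2·arctan(27.9 / (2 × 82.0233)) = 2·arctan(0.17007) ≈ 19.3043°.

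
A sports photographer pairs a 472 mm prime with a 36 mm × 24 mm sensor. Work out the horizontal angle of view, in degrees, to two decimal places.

Angle of view α = 2·arctan(w/2f) with w = 36 mm and f = 472 mm.
w/2f = 0.03814; arctan(0.03814) ≈ 2.1840°, so α ≈ 4.3679°.

4.37°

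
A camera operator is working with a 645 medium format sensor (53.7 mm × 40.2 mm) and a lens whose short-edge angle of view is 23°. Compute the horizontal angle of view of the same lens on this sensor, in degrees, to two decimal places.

30.41°

From the short-edge AOV: f = 40.2 / (2·tan(11.5°)) = 40.2 / 0.40690 ≈ 98.7947 mm.
Horizontal AOV = 2·arctan(53.7 / (2 × 98.7947)) = 2·arctan(0.27178) ≈ 30.4087°.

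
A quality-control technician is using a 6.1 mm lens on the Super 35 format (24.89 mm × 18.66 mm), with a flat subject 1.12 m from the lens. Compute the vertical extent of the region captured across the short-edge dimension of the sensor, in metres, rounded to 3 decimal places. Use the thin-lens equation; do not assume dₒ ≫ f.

dₒ: 1.12 m = 1120 mm.
Similar triangles through the lens centre give W/dₒ = h/dᵢ; with 1/f = 1/dₒ + 1/dᵢ this gives W = h·(dₒ − f)/f.
W = 18.66 mm × (1120 − 6.1) / 6.1 = 18.66 × 182.6066 ≈ 3407.438 mm = 3.40744 m.

3.407 m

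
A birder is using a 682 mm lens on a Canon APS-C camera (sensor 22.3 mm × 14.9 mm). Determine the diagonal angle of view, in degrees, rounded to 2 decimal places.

Sensor diagonal = √(22.3² + 14.9²) = √719.3000 ≈ 26.8198 mm.
Angle of view α = 2·arctan(d/2f) with d = 26.8198 mm and f = 682 mm.
d/2f = 0.01966; arctan(0.01966) ≈ 1.1264°, so α ≈ 2.2529°.

2.25°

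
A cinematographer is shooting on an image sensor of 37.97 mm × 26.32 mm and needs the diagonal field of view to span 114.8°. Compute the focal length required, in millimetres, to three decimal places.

14.773 mm

Sensor diagonal = √(37.97² + 26.32²) = √2134.4633 ≈ 46.2003 mm.
From α = 2·arctan(d/2f) we get f = d / (2·tan(α/2)).
With d = 46.2003 mm and α/2 = 57.4°, tan(α/2) ≈ 1.56366, so f ≈ 46.2003 / 3.12731 ≈ 14.7731 mm.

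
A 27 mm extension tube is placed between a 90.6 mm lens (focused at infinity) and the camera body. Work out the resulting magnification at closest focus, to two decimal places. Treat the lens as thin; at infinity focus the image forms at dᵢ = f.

The tube moves the image plane from f to f + e, so dᵢ = 90.6 + 27 = 117.6 mm. Focus is achieved when 1/f = 1/dₒ + 1/dᵢ, giving dₒ = 1/(1/f − 1/(f+e)).
Magnification m = dᵢ/dₒ = (f+e)·(1/f − 1/(f+e)) = e/f = 27/90.6 ≈ 0.2980.

0.30×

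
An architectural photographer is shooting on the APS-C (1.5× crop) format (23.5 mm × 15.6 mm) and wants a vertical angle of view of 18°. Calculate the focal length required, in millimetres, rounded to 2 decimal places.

From α = 2·arctan(h/2f) we get f = h / (2·tan(α/2)).
With h = 15.6 mm and α/2 = 9°, tan(α/2) ≈ 0.15838, so f ≈ 15.6 / 0.31677 ≈ 49.2473 mm.

49.25 mm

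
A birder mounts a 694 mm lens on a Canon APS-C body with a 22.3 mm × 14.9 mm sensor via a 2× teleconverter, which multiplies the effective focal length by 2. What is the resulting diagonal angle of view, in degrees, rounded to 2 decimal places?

1.11°

Effective focal length f = 694 × 2 = 1388 mm.
Sensor diagonal = √(22.3² + 14.9²) = √719.3000 ≈ 26.8198 mm.
α = 2·arctan(26.820 / (2 × 1388)) = 2·arctan(0.00966) ≈ 1.1071°.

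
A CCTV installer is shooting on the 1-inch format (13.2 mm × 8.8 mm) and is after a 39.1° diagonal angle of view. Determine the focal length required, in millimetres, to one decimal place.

Sensor diagonal = √(13.2² + 8.8²) = √251.6800 ≈ 15.8644 mm.
From α = 2·arctan(d/2f) we get f = d / (2·tan(α/2)).
With d = 15.8644 mm and α/2 = 19.55°, tan(α/2) ≈ 0.35510, so f ≈ 15.8644 / 0.71020 ≈ 22.3379 mm.

22.3 mm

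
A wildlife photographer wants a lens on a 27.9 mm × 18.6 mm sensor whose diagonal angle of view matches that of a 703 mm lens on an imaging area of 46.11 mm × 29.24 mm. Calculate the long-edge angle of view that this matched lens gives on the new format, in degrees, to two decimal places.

Sensor diagonal = √(46.11² + 29.24²) = √2981.1097 ≈ 54.5995 mm.
Sensor diagonal = √(27.9² + 18.6²) = √1124.3700 ≈ 33.5316 mm.
Equal diagonal AOV ⇒ f₂ = f₁ · 33.5316/54.5995 = 703 × 0.61414 ≈ 431.7387 mm.
Long-edge AOV on the new format = 2·arctan(27.9 / (2 × 431.7387)) = 2·arctan(0.03231) ≈ 3.7013°.

3.70°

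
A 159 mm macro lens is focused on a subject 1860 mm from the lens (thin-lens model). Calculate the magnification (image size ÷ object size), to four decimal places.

0.0935×

Thin lens: 1/f = 1/dₒ + 1/dᵢ → 1/dᵢ = 1/159 − 1/1860 = 0.0057517 mm⁻¹, so dᵢ ≈ 173.8624 mm.
Magnification m = dᵢ/dₒ = 173.8624/1860 ≈ 0.09347.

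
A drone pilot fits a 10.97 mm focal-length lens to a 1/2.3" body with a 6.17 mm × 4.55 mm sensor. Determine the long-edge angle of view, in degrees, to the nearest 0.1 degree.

Angle of view α = 2·arctan(w/2f) with w = 6.17 mm and f = 10.97 mm.
w/2f = 0.28122; arctan(0.28122) ≈ 15.7071°, so α ≈ 31.4143°.

31.4°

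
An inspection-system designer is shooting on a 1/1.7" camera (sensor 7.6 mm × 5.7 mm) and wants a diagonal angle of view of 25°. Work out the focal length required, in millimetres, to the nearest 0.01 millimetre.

21.43 mm

Sensor diagonal = √(7.6² + 5.7²) = √90.2500 ≈ 9.5000 mm.
From α = 2·arctan(d/2f) we get f = d / (2·tan(α/2)).
With d = 9.5000 mm and α/2 = 12.5°, tan(α/2) ≈ 0.22169, so f ≈ 9.5000 / 0.44339 ≈ 21.4259 mm.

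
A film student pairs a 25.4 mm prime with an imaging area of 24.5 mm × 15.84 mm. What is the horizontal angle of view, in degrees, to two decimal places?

Angle of view α = 2·arctan(w/2f) with w = 24.5 mm and f = 25.4 mm.
w/2f = 0.48228; arctan(0.48228) ≈ 25.7472°, so α ≈ 51.4945°.

51.49°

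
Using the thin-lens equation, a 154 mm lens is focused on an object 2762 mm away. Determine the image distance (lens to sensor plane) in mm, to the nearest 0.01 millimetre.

163.09 mm

1/dᵢ = 1/f − 1/dₒ = 1/154 − 1/2762 = 0.0061315 mm⁻¹.
dᵢ = 1/0.0061315 ≈ 163.0936 mm.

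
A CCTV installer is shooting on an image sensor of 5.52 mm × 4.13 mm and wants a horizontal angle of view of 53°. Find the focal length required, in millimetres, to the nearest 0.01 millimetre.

From α = 2·arctan(w/2f) we get f = w / (2·tan(α/2)).
With w = 5.52 mm and α/2 = 26.5°, tan(α/2) ≈ 0.49858, so f ≈ 5.52 / 0.99716 ≈ 5.5357 mm.

5.54 mm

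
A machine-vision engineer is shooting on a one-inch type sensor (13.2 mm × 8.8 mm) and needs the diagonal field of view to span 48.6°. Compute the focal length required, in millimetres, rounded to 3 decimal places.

17.568 mm

Sensor diagonal = √(13.2² + 8.8²) = √251.6800 ≈ 15.8644 mm.
From α = 2·arctan(d/2f) we get f = d / (2·tan(α/2)).
With d = 15.8644 mm and α/2 = 24.3°, tan(α/2) ≈ 0.45152, so f ≈ 15.8644 / 0.90303 ≈ 17.5679 mm.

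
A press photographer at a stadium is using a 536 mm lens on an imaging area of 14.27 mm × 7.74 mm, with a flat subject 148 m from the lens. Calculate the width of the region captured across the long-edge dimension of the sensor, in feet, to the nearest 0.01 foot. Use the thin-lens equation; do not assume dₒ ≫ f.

dₒ: 148 m = 148000 mm.
Similar triangles through the lens centre give W/dₒ = w/dᵢ; with 1/f = 1/dₒ + 1/dᵢ this gives W = w·(dₒ − f)/f.
W = 14.27 mm × (148000 − 536) / 536 = 14.27 × 275.1194 ≈ 3925.954 mm = 3925.954/304.8 ft = 12.8804 ft.

12.88 ft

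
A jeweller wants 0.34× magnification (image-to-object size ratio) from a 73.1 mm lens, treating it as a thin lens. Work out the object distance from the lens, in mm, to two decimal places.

288.10 mm

With m = dᵢ/dₒ and 1/f = 1/dₒ + 1/dᵢ, substituting dᵢ = m·dₒ gives 1/f = (1 + 1/m)/dₒ, hence dₒ = f·(1 + 1/m).
dₒ = 73.1 × (1 + 1/0.34) = 73.1 × 3.94118 ≈ 288.100 mm.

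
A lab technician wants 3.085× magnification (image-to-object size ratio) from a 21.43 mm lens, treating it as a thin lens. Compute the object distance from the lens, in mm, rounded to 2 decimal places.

28.38 mm

With m = dᵢ/dₒ and 1/f = 1/dₒ + 1/dᵢ, substituting dᵢ = m·dₒ gives 1/f = (1 + 1/m)/dₒ, hence dₒ = f·(1 + 1/m).
dₒ = 21.43 × (1 + 1/3.085) = 21.43 × 1.32415 ≈ 28.377 mm.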